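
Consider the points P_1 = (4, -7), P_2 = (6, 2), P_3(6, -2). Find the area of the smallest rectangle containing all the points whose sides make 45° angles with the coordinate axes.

38.5

In coordinates u = x + y, v = x − y the rectangle is axis-aligned; the map (x,y)→(u,v) scales areas by 2.
u-values: -3, 8, 4; range = 8 − (-3) = 11.
v-values: 11, 4, 8; range = 11 − 4 = 7.
Area = (11 × 7) / 2 = 38.5.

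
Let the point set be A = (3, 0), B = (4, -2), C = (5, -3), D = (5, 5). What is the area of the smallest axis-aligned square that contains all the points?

64

The bounding box has width 2 and height 8.
An axis-aligned square enclosing the set must have side ≥ max(width, height).
So the minimum side is max(2, 8) = 8.
Area = 8² = 64.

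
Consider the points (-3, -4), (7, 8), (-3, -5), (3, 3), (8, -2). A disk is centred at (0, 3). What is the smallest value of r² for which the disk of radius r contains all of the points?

89

The required radius is the distance from (0, 3) to the farthest point.
Squared distances: 58, 74, 73, 9, 89.
Maximum is 89, attained at (8, -2).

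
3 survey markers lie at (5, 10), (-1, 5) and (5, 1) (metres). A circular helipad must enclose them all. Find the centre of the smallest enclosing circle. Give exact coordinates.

Call the three points A, B, C in the order given.
Side lengths²: AB² = 61, AC² = 81, BC² = 52.
Since AC² = 81 < 61 + 52 = 113, the triangle is acute, so the smallest enclosing circle is the circumcircle.
Circumcentre = (11/3, 5.5), r² = 793/36.
Centre = (11/3, 5.5).

(11/3, 5.5)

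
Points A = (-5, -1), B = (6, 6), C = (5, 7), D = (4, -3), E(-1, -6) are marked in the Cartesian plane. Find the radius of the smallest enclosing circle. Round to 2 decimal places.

A smallest enclosing disk is always determined by at most three of the input points on its boundary.
The farthest pair is C–E with squared distance 205. The circle on this segment as diameter has centre (2, 0.5) and r² = 205/4 = 51.25.
Check A: distance² to centre = 51.25 ≤ 51.25, so it lies inside.
All remaining points lie in this disk, and no smaller disk contains both endpoints, so this is the minimum enclosing circle.
r = √(51.25) ≈ 7.16.

7.16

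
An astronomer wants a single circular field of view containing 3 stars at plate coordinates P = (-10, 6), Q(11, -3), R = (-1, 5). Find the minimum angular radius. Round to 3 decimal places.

11.424

Side lengths²: PQ² = 522, PR² = 82, QR² = 208.
Since PQ² = 522 ≥ 208 + 82 = 290, the angle opposite PQ is not acute, so the smallest enclosing circle has PQ as diameter.
Centre = midpoint of PQ = (0.5, 1.5), r² = 522/4 = 130.5.
r = √(130.5) ≈ 11.424.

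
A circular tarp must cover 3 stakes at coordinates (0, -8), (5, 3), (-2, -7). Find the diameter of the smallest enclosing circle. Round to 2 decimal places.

12.21

Call the three points A, B, C in the order given.
Side lengths²: AB² = 146, AC² = 5, BC² = 149.
Since BC² = 149 < 146 + 5 = 151, the triangle is acute, so the smallest enclosing circle is the circumcircle.
Circumcentre = (91/54, -115/54), r² = 54385/1458.
Diameter = 2r = 2√(54385/1458) ≈ 12.21.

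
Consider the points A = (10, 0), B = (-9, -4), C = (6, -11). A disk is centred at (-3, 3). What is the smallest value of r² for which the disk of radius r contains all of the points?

The required radius is the distance from (-3, 3) to the farthest point.
Squared distances: 178, 85, 277.
Maximum is 277, attained at C.

277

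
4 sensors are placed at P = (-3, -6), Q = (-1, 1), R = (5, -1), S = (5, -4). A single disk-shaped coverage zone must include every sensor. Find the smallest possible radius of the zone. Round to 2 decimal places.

By Welzl's lemma the MEC is supported by two points (diametrically opposite) or three points (on a circumcircle).
The minimum enclosing circle is determined by three boundary points: P, Q, R.
Their circumcentre is (41/46, -153/46) with r² = 23585/1058.
The farthest remaining point S is at distance² 18341/1058 ≤ 23585/1058.
r = √(23585/1058) ≈ 4.72.

4.72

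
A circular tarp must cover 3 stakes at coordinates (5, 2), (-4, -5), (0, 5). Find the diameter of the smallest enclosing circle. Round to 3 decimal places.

Call the three points A, B, C in the order given.
Side lengths²: AB² = 130, AC² = 34, BC² = 116.
Since AB² = 130 < 116 + 34 = 150, the triangle is acute, so the smallest enclosing circle is the circumcircle.
Circumcentre = (-2/31, -24/31), r² = 32045/961.
Diameter = 2r = 2√(32045/961) ≈ 11.549.

11.549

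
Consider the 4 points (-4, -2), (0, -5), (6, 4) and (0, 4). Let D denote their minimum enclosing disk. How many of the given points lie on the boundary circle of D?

3

The minimum enclosing circle of a finite set is fixed by two of the points (as a diameter) or three (as a circumcircle).
The minimum enclosing circle is determined by three boundary points: (-4, -2), (0, -5), (6, 4).
Their circumcentre is (7/6, 13/18) with r² = 5525/162.
The farthest remaining point (0, 4) is at distance² 1961/162 ≤ 5525/162.
The points at distance exactly r from the centre are (-4, -2), (0, -5), (6, 4) — 3 points.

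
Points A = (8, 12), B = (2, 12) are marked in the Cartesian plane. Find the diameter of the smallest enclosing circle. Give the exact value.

6

The smallest circle enclosing two points has them as diameter endpoints.
Centre = midpoint = (5, 12); r² = |AB|²/4 = 36/4 = 9.
Diameter = 2r = 2√9 = 6.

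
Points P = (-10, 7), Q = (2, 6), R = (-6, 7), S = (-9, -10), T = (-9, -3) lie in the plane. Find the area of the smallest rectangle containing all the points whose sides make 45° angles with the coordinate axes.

243

In coordinates u = x + y, v = x − y the rectangle is axis-aligned; the map (x,y)→(u,v) scales areas by 2.
u-values: -3, 8, 1, -19, -12; range = 8 − (-19) = 27.
v-values: -17, -4, -13, 1, -6; range = 1 − (-17) = 18.
Area = (27 × 18) / 2 = 243.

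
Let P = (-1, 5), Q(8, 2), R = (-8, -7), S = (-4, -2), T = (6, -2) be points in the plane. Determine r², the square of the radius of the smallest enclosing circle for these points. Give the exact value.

84.25

The farthest pair is Q–R with squared distance 337. The circle on this segment as diameter has centre (0, -2.5) and r² = 337/4 = 84.25.
Check P: distance² to centre = 57.25 ≤ 84.25, so it lies inside.
All remaining points lie in this disk, and no smaller disk contains both endpoints, so this is the minimum enclosing circle.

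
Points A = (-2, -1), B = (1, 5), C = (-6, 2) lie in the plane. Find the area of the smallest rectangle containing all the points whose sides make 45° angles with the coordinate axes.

In coordinates u = x + y, v = x − y the rectangle is axis-aligned; the map (x,y)→(u,v) scales areas by 2.
u-values: -3, 6, -4; range = 6 − (-4) = 10.
v-values: -1, -4, -8; range = -1 − (-8) = 7.
Area = (10 × 7) / 2 = 35.

35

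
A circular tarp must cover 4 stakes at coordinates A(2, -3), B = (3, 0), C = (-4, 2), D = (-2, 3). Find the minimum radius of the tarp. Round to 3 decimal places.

The minimum enclosing circle is determined by three boundary points: A, B, C.
Their circumcentre is (-41/46, -17/46) with r² = 16165/1058.
The farthest remaining point D is at distance² 13313/1058 ≤ 16165/1058.
r = √(16165/1058) ≈ 3.909.

3.909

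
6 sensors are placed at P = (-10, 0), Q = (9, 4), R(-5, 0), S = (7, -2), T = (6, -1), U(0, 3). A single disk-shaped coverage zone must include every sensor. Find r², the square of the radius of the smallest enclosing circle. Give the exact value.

A smallest enclosing disk is always determined by at most three of the input points on its boundary.
The farthest pair is P–Q with squared distance 377. The circle on this segment as diameter has centre (-0.5, 2) and r² = 377/4 = 94.25.
Check R: distance² to centre = 24.25 ≤ 94.25, so it lies inside.
All remaining points lie in this disk, and no smaller disk contains both endpoints, so this is the minimum enclosing circle.

94.25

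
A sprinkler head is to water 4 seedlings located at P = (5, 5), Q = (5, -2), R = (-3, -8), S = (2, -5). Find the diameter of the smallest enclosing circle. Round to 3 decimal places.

15.264

The minimum enclosing circle of a finite set is fixed by two of the points (as a diameter) or three (as a circumcircle).
The farthest pair is P–R with squared distance 233. The circle on this segment as diameter has centre (1, -1.5) and r² = 233/4 = 58.25.
Check Q: distance² to centre = 16.25 ≤ 58.25, so it lies inside.
All remaining points lie in this disk, and no smaller disk contains both endpoints, so this is the minimum enclosing circle.
Diameter = 2r = 2√(58.25) ≈ 15.264.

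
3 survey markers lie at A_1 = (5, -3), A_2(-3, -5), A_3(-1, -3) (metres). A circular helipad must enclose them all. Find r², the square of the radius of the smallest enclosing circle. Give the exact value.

Side lengths²: A_1A_2² = 68, A_1A_3² = 36, A_2A_3² = 8.
Since A_1A_2² = 68 ≥ 36 + 8 = 44, the angle opposite A_1A_2 is not acute, so the smallest enclosing circle has A_1A_2 as diameter.
Centre = midpoint of A_1A_2 = (1, -4), r² = 68/4 = 17.

17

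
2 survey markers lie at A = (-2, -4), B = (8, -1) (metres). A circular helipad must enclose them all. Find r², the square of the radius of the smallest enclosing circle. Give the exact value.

The smallest circle enclosing two points has them as diameter endpoints.
Centre = midpoint = (3, -2.5); r² = |AB|²/4 = 109/4 = 27.25.

27.25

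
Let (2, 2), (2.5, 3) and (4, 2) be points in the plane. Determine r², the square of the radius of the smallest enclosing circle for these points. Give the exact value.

1.015625

Call the three points A, B, C in the order given.
Side lengths²: AB² = 1.25, AC² = 4, BC² = 3.25.
Since AC² = 4 < 3.25 + 1.25 = 4.5, the triangle is acute, so the smallest enclosing circle is the circumcircle.
Circumcentre = (3, 2.125), r² = 1.015625.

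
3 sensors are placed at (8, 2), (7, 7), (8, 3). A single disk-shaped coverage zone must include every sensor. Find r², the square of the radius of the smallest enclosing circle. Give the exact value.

Call the three points A, B, C in the order given.
Side lengths²: AB² = 26, AC² = 1, BC² = 17.
Since AB² = 26 ≥ 17 + 1 = 18, the angle opposite AB is not acute, so the smallest enclosing circle has AB as diameter.
Centre = midpoint of AB = (7.5, 4.5), r² = 26/4 = 6.5.

6.5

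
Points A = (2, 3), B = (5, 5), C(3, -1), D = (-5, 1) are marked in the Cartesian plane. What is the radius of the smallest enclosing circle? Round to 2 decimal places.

The farthest pair is B–D with squared distance 116. The circle on this segment as diameter has centre (0, 3) and r² = 116/4 = 29.
Check A: distance² to centre = 4 ≤ 29, so it lies inside.
All remaining points lie in this disk, and no smaller disk contains both endpoints, so this is the minimum enclosing circle.
r = √29 ≈ 5.39.

5.39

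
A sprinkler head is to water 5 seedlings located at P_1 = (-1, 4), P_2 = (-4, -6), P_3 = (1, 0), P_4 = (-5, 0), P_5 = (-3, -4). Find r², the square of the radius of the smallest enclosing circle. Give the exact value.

27.25

A smallest enclosing disk is always determined by at most three of the input points on its boundary.
The farthest pair is P_1–P_2 with squared distance 109. The circle on this segment as diameter has centre (-2.5, -1) and r² = 109/4 = 27.25.
Check P_3: distance² to centre = 13.25 ≤ 27.25, so it lies inside.
All remaining points lie in this disk, and no smaller disk contains both endpoints, so this is the minimum enclosing circle.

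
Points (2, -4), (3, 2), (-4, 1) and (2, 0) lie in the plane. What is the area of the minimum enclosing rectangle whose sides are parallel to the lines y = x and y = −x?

In coordinates u = x + y, v = x − y the rectangle is axis-aligned; the map (x,y)→(u,v) scales areas by 2.
u-values: -2, 5, -3, 2; range = 5 − (-3) = 8.
v-values: 6, 1, -5, 2; range = 6 − (-5) = 11.
Area = (8 × 11) / 2 = 44.

44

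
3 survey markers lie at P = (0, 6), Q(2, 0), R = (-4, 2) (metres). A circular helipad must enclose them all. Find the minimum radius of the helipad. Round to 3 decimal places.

3.536

Side lengths²: PQ² = 40, PR² = 32, QR² = 40.
Since QR² = 40 < 40 + 32 = 72, the triangle is acute, so the smallest enclosing circle is the circumcircle.
Circumcentre = (-0.5, 2.5), r² = 12.5.
r = √(12.5) ≈ 3.536.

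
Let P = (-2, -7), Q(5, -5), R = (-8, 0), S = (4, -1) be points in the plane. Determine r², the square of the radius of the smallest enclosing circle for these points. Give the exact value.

The minimum enclosing circle of a finite set is fixed by two of the points (as a diameter) or three (as a circumcircle).
The farthest pair is Q–R with squared distance 194. The circle on this segment as diameter has centre (-1.5, -2.5) and r² = 194/4 = 48.5.
Check P: distance² to centre = 20.5 ≤ 48.5, so it lies inside.
All remaining points lie in this disk, and no smaller disk contains both endpoints, so this is the minimum enclosing circle.

48.5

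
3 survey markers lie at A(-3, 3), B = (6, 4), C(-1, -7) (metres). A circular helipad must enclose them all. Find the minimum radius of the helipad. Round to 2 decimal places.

Side lengths²: AB² = 82, AC² = 104, BC² = 170.
Since BC² = 170 < 104 + 82 = 186, the triangle is acute, so the smallest enclosing circle is the circumcircle.
Circumcentre = (93/46, -55/46), r² = 45305/1058.
r = √(45305/1058) ≈ 6.54.

6.54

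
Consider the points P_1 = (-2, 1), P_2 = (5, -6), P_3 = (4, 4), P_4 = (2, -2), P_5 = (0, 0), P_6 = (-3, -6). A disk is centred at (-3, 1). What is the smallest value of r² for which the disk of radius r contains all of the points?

The required radius is the distance from (-3, 1) to the farthest point.
Squared distances: 1, 113, 58, 34, 10, 49.
Maximum is 113, attained at P_2.

113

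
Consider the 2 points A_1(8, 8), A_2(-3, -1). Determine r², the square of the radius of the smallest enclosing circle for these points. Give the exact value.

The smallest circle enclosing two points has them as diameter endpoints.
Centre = midpoint = (2.5, 3.5); r² = |A_1A_2|²/4 = 202/4 = 50.5.

50.5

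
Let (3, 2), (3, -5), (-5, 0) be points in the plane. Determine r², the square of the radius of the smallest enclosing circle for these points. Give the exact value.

Call the three points A, B, C in the order given.
Side lengths²: AB² = 49, AC² = 68, BC² = 89.
Since BC² = 89 < 68 + 49 = 117, the triangle is acute, so the smallest enclosing circle is the circumcircle.
Circumcentre = (-0.375, -1.5), r² = 23.640625.

23.640625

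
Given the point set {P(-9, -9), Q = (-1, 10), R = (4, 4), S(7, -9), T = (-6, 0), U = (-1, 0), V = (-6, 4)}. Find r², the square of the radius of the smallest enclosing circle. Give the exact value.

180625/1444

A smallest enclosing disk is always determined by at most three of the input points on its boundary.
The minimum enclosing circle is determined by three boundary points: P, Q, S.
Their circumcentre is (-1, -45/38) with r² = 180625/1444.
The farthest remaining point R is at distance² 74909/1444 ≤ 180625/1444.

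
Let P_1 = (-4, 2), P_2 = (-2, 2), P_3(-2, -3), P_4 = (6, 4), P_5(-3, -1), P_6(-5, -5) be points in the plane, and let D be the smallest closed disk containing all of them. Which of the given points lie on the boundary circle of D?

A smallest enclosing disk is always determined by at most three of the input points on its boundary.
The farthest pair is P_4–P_6 with squared distance 202. The circle on this segment as diameter has centre (0.5, -0.5) and r² = 202/4 = 50.5.
Check P_1: distance² to centre = 26.5 ≤ 50.5, so it lies inside.
All remaining points lie in this disk, and no smaller disk contains both endpoints, so this is the minimum enclosing circle.
The points at distance exactly r from the centre are P_4, P_6 — 2 points.

P_4, P_6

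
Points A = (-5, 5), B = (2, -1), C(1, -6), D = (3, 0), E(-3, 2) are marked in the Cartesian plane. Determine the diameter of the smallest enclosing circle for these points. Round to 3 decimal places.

12.530

A smallest enclosing disk is always determined by at most three of the input points on its boundary.
The farthest pair is A–C with squared distance 157. The circle on this segment as diameter has centre (-2, -0.5) and r² = 157/4 = 39.25.
Check B: distance² to centre = 16.25 ≤ 39.25, so it lies inside.
All remaining points lie in this disk, and no smaller disk contains both endpoints, so this is the minimum enclosing circle.
Diameter = 2r = 2√(39.25) ≈ 12.530.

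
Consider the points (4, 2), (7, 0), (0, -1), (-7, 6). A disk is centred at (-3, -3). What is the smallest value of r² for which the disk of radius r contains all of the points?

The required radius is the distance from (-3, -3) to the farthest point.
Squared distances: 74, 109, 13, 97.
Maximum is 109, attained at (7, 0).

109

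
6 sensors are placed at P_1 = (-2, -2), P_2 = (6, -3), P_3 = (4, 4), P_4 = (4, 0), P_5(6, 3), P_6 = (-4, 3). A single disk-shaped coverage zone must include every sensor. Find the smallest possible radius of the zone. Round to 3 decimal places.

5.831

A smallest enclosing disk is always determined by at most three of the input points on its boundary.
The farthest pair is P_2–P_6 with squared distance 136. The circle on this segment as diameter has centre (1, 0) and r² = 136/4 = 34.
Check P_1: distance² to centre = 13 ≤ 34, so it lies inside.
All remaining points lie in this disk, and no smaller disk contains both endpoints, so this is the minimum enclosing circle.
r = √34 ≈ 5.831.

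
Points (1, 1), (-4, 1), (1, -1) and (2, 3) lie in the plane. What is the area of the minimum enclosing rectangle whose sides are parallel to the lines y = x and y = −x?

In coordinates u = x + y, v = x − y the rectangle is axis-aligned; the map (x,y)→(u,v) scales areas by 2.
u-values: 2, -3, 0, 5; range = 5 − (-3) = 8.
v-values: 0, -5, 2, -1; range = 2 − (-5) = 7.
Area = (8 × 7) / 2 = 28.

28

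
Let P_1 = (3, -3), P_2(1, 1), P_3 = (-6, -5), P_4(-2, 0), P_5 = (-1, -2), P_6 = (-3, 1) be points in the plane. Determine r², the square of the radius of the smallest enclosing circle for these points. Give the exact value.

22.578125

The minimum enclosing circle is determined by three boundary points: P_1, P_2, P_3.
Their circumcentre is (-1.75, -2.875) with r² = 22.578125.
The farthest remaining point P_6 is at distance² 16.578125 ≤ 22.578125.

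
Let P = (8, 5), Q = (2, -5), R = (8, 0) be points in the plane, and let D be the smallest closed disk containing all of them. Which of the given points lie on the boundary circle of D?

Side lengths²: PQ² = 136, PR² = 25, QR² = 61.
Since PQ² = 136 ≥ 61 + 25 = 86, the angle opposite PQ is not acute, so the smallest enclosing circle has PQ as diameter.
Centre = midpoint of PQ = (5, 0), r² = 136/4 = 34.
The points at distance exactly r from the centre are P, Q — 2 points.

P, Q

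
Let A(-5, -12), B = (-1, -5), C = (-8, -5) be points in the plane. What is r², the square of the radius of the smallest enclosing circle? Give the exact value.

Side lengths²: AB² = 65, AC² = 58, BC² = 49.
Since AB² = 65 < 58 + 49 = 107, the triangle is acute, so the smallest enclosing circle is the circumcircle.
Circumcentre = (-4.5, -107/14), r² = 1885/98.

1885/98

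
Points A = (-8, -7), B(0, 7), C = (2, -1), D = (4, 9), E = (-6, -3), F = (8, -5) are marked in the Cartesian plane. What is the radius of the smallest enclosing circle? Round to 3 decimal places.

10.120

The minimum enclosing circle is determined by three boundary points: A, D, F.
Their circumcentre is (-22/29, 2/29) with r² = 86125/841.
The farthest remaining point B is at distance² 40885/841 ≤ 86125/841.
r = √(86125/841) ≈ 10.120.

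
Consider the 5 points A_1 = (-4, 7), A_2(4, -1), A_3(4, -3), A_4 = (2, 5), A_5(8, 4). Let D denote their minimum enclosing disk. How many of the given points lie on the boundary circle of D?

A smallest enclosing disk is always determined by at most three of the input points on its boundary.
The minimum enclosing circle is determined by three boundary points: A_1, A_3, A_5.
Their circumcentre is (1.40625, 3.125) with r² = 44.2431640625.
The farthest remaining point A_2 is at distance² 23.7431640625 ≤ 44.2431640625.
The points at distance exactly r from the centre are A_1, A_3, A_5 — 3 points.

3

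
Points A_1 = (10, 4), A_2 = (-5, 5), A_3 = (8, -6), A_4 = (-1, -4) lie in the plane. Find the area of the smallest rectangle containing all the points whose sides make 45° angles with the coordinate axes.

228

In coordinates u = x + y, v = x − y the rectangle is axis-aligned; the map (x,y)→(u,v) scales areas by 2.
u-values: 14, 0, 2, -5; range = 14 − (-5) = 19.
v-values: 6, -10, 14, 3; range = 14 − (-10) = 24.
Area = (19 × 24) / 2 = 228.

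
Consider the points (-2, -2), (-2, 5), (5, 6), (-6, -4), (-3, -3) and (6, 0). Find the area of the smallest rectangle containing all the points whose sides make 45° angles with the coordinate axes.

In coordinates u = x + y, v = x − y the rectangle is axis-aligned; the map (x,y)→(u,v) scales areas by 2.
u-values: -4, 3, 11, -10, -6, 6; range = 11 − (-10) = 21.
v-values: 0, -7, -1, -2, 0, 6; range = 6 − (-7) = 13.
Area = (21 × 13) / 2 = 136.5.

136.5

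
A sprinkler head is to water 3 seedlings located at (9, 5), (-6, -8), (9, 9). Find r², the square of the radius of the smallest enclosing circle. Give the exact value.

128.5

Call the three points A, B, C in the order given.
Side lengths²: AB² = 394, AC² = 16, BC² = 514.
Since BC² = 514 ≥ 394 + 16 = 410, the angle opposite BC is not acute, so the smallest enclosing circle has BC as diameter.
Centre = midpoint of BC = (1.5, 0.5), r² = 514/4 = 128.5.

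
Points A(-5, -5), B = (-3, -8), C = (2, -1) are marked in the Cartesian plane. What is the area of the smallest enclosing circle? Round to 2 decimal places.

58.40

Side lengths²: AB² = 13, AC² = 65, BC² = 74.
Since BC² = 74 < 65 + 13 = 78, the triangle is acute, so the smallest enclosing circle is the circumcircle.
Circumcentre = (-43/58, -251/58), r² = 31265/1682.
Area = π·r² = π·31265/1682 ≈ 58.40.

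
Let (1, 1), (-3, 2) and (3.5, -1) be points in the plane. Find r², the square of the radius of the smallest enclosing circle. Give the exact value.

12.8125

Call the three points A, B, C in the order given.
Side lengths²: AB² = 17, AC² = 10.25, BC² = 51.25.
Since BC² = 51.25 ≥ 17 + 10.25 = 27.25, the angle opposite BC is not acute, so the smallest enclosing circle has BC as diameter.
Centre = midpoint of BC = (0.25, 0.5), r² = 51.25/4 = 12.8125.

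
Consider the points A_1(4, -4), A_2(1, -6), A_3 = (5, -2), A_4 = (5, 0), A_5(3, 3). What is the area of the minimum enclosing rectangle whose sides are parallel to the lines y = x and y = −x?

44

In coordinates u = x + y, v = x − y the rectangle is axis-aligned; the map (x,y)→(u,v) scales areas by 2.
u-values: 0, -5, 3, 5, 6; range = 6 − (-5) = 11.
v-values: 8, 7, 7, 5, 0; range = 8 − 0 = 8.
Area = (11 × 8) / 2 = 44.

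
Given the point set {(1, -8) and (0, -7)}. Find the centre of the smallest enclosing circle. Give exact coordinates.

(0.5, -7.5)

The smallest circle enclosing two points has them as diameter endpoints.
Centre = midpoint = (0.5, -7.5); r² = |(1, -8)−(0, -7)|²/4 = 2/4 = 0.5.
Centre = (0.5, -7.5).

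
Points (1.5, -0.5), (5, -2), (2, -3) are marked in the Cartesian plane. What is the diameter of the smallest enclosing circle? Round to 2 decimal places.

Call the three points A, B, C in the order given.
Side lengths²: AB² = 14.5, AC² = 6.5, BC² = 10.
Since AB² = 14.5 < 10 + 6.5 = 16.5, the triangle is acute, so the smallest enclosing circle is the circumcircle.
Circumcentre = (3.15625, -1.46875), r² = 3.681640625.
Diameter = 2r = 2√(3.681640625) ≈ 3.84.

3.84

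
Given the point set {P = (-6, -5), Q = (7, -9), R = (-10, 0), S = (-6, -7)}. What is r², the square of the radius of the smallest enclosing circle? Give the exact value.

The farthest pair is Q–R with squared distance 370. The circle on this segment as diameter has centre (-1.5, -4.5) and r² = 370/4 = 92.5.
Check P: distance² to centre = 20.5 ≤ 92.5, so it lies inside.
All remaining points lie in this disk, and no smaller disk contains both endpoints, so this is the minimum enclosing circle.

92.5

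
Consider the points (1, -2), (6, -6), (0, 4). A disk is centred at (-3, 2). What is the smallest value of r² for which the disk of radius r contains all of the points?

The required radius is the distance from (-3, 2) to the farthest point.
Squared distances: 32, 145, 13.
Maximum is 145, attained at (6, -6).

145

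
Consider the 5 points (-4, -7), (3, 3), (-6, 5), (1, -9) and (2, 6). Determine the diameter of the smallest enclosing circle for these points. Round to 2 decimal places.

By Welzl's lemma the MEC is supported by two points (diametrically opposite) or three points (on a circumcircle).
The minimum enclosing circle is determined by three boundary points: (-6, 5), (1, -9), (2, 6).
Their circumcentre is (-39/34, -45/34) with r² = 36725/578.
The farthest remaining point (-4, -7) is at distance² 23329/578 ≤ 36725/578.
Diameter = 2r = 2√(36725/578) ≈ 15.94.

15.94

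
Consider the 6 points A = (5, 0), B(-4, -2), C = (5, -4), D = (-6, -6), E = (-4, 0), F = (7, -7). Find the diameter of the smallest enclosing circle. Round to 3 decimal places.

13.440

The minimum enclosing circle is determined by three boundary points: D, E, F.
Their circumcentre is (0.625, -4.875) with r² = 45.15625.
The farthest remaining point A is at distance² 42.90625 ≤ 45.15625.
Diameter = 2r = 2√(45.15625) ≈ 13.440.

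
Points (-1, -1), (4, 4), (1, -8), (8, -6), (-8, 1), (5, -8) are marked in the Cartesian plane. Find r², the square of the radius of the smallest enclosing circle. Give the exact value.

76.25

The farthest pair is (8, -6)–(-8, 1) with squared distance 305. The circle on this segment as diameter has centre (0, -2.5) and r² = 305/4 = 76.25.
Check (-1, -1): distance² to centre = 3.25 ≤ 76.25, so it lies inside.
All remaining points lie in this disk, and no smaller disk contains both endpoints, so this is the minimum enclosing circle.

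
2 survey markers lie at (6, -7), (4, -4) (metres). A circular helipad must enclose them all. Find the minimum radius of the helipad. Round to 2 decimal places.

The smallest circle enclosing two points has them as diameter endpoints.
Centre = midpoint = (5, -5.5); r² = |(6, -7)−(4, -4)|²/4 = 13/4 = 3.25.
r = √(3.25) ≈ 1.80.

1.80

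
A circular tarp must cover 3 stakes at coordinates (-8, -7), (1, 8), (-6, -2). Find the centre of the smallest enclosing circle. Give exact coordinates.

Call the three points A, B, C in the order given.
Side lengths²: AB² = 306, AC² = 29, BC² = 149.
Since AB² = 306 ≥ 149 + 29 = 178, the angle opposite AB is not acute, so the smallest enclosing circle has AB as diameter.
Centre = midpoint of AB = (-3.5, 0.5), r² = 306/4 = 76.5.
Centre = (-3.5, 0.5).

(-3.5, 0.5)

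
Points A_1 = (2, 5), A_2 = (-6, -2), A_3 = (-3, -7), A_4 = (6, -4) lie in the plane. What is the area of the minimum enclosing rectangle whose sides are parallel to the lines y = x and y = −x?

119

In coordinates u = x + y, v = x − y the rectangle is axis-aligned; the map (x,y)→(u,v) scales areas by 2.
u-values: 7, -8, -10, 2; range = 7 − (-10) = 17.
v-values: -3, -4, 4, 10; range = 10 − (-4) = 14.
Area = (17 × 14) / 2 = 119.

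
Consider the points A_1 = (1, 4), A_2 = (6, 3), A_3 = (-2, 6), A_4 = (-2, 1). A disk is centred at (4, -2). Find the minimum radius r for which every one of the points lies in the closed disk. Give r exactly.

The required radius is the distance from (4, -2) to the farthest point.
Squared distances: 45, 29, 100, 45.
Maximum is 100, attained at A_3.
r = √100 = 10.

10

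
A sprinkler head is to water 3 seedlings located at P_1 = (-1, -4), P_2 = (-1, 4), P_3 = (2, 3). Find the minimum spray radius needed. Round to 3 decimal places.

4.014

Side lengths²: P_1P_2² = 64, P_1P_3² = 58, P_2P_3² = 10.
Since P_1P_2² = 64 < 58 + 10 = 68, the triangle is acute, so the smallest enclosing circle is the circumcircle.
Circumcentre = (-2/3, 0), r² = 145/9.
r = √(145/9) ≈ 4.014.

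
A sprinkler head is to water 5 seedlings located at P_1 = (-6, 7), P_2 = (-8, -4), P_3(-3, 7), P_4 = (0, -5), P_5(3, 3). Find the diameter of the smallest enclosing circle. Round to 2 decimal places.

13.44

By Welzl's lemma the MEC is supported by two points (diametrically opposite) or three points (on a circumcircle).
The minimum enclosing circle is determined by three boundary points: P_1, P_2, P_4.
Their circumcentre is (-10/3, 5/6) with r² = 1625/36.
The farthest remaining point P_5 is at distance² 1613/36 ≤ 1625/36.
Diameter = 2r = 2√(1625/36) ≈ 13.44.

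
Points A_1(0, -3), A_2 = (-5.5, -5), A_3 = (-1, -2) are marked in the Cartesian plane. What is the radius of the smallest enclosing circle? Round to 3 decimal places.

Side lengths²: A_1A_2² = 34.25, A_1A_3² = 2, A_2A_3² = 29.25.
Since A_1A_2² = 34.25 ≥ 29.25 + 2 = 31.25, the angle opposite A_1A_2 is not acute, so the smallest enclosing circle has A_1A_2 as diameter.
Centre = midpoint of A_1A_2 = (-2.75, -4), r² = 34.25/4 = 8.5625.
r = √(8.5625) ≈ 2.926.

2.926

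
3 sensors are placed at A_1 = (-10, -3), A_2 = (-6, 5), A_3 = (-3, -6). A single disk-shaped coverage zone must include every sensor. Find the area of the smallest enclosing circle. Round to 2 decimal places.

Side lengths²: A_1A_2² = 80, A_1A_3² = 58, A_2A_3² = 130.
Since A_2A_3² = 130 < 80 + 58 = 138, the triangle is acute, so the smallest enclosing circle is the circumcircle.
Circumcentre = (-82/17, -10/17), r² = 9425/289.
Area = π·r² = π·9425/289 ≈ 102.46.

102.46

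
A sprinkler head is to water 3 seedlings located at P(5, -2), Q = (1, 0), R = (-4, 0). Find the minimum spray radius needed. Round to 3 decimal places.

4.610

Side lengths²: PQ² = 20, PR² = 85, QR² = 25.
Since PR² = 85 ≥ 25 + 20 = 45, the angle opposite PR is not acute, so the smallest enclosing circle has PR as diameter.
Centre = midpoint of PR = (0.5, -1), r² = 85/4 = 21.25.
r = √(21.25) ≈ 4.610.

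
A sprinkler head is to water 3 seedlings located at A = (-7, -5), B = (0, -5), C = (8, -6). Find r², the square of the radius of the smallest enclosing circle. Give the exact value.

56.5

Side lengths²: AB² = 49, AC² = 226, BC² = 65.
Since AC² = 226 ≥ 65 + 49 = 114, the angle opposite AC is not acute, so the smallest enclosing circle has AC as diameter.
Centre = midpoint of AC = (0.5, -5.5), r² = 226/4 = 56.5.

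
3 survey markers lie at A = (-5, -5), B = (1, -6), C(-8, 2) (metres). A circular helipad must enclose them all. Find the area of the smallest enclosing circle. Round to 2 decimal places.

Side lengths²: AB² = 37, AC² = 58, BC² = 145.
Since BC² = 145 ≥ 58 + 37 = 95, the angle opposite BC is not acute, so the smallest enclosing circle has BC as diameter.
Centre = midpoint of BC = (-3.5, -2), r² = 145/4 = 36.25.
Area = π·r² = π·36.25 ≈ 113.88.

113.88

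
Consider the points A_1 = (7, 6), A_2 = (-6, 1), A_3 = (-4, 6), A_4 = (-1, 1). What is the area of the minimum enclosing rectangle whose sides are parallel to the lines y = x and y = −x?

99

In coordinates u = x + y, v = x − y the rectangle is axis-aligned; the map (x,y)→(u,v) scales areas by 2.
u-values: 13, -5, 2, 0; range = 13 − (-5) = 18.
v-values: 1, -7, -10, -2; range = 1 − (-10) = 11.
Area = (18 × 11) / 2 = 99.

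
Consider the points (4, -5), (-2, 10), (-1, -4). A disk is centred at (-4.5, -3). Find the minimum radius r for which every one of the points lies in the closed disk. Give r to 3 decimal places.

13.238

The required radius is the distance from (-4.5, -3) to the farthest point.
Squared distances: 76.25, 175.25, 13.25.
Maximum is 175.25, attained at (-2, 10).
r = √(175.25) ≈ 13.238.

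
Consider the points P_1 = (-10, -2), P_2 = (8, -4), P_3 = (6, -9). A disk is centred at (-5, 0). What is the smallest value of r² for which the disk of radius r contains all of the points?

The required radius is the distance from (-5, 0) to the farthest point.
Squared distances: 29, 185, 202.
Maximum is 202, attained at P_3.

202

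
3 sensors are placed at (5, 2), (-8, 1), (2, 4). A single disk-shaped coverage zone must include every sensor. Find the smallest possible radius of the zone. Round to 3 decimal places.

Call the three points A, B, C in the order given.
Side lengths²: AB² = 170, AC² = 13, BC² = 109.
Since AB² = 170 ≥ 109 + 13 = 122, the angle opposite AB is not acute, so the smallest enclosing circle has AB as diameter.
Centre = midpoint of AB = (-1.5, 1.5), r² = 170/4 = 42.5.
r = √(42.5) ≈ 6.519.

6.519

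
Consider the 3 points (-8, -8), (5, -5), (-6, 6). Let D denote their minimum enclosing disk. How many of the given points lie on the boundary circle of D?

3

Call the three points A, B, C in the order given.
Side lengths²: AB² = 178, AC² = 200, BC² = 242.
Since BC² = 242 < 200 + 178 = 378, the triangle is acute, so the smallest enclosing circle is the circumcircle.
Circumcentre = (-2.625, -1.625), r² = 69.53125.
The points at distance exactly r from the centre are (-8, -8), (5, -5), (-6, 6) — 3 points.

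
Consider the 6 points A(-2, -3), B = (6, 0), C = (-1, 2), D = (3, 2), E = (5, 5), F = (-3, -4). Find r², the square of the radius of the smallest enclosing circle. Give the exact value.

36.25

A smallest enclosing disk is always determined by at most three of the input points on its boundary.
The farthest pair is E–F with squared distance 145. The circle on this segment as diameter has centre (1, 0.5) and r² = 145/4 = 36.25.
Check A: distance² to centre = 21.25 ≤ 36.25, so it lies inside.
All remaining points lie in this disk, and no smaller disk contains both endpoints, so this is the minimum enclosing circle.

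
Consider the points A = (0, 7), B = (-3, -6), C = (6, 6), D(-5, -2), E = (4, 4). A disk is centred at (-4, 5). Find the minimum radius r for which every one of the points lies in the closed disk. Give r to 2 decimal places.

11.05

The required radius is the distance from (-4, 5) to the farthest point.
Squared distances: 20, 122, 101, 50, 65.
Maximum is 122, attained at B.
r = √122 ≈ 11.05.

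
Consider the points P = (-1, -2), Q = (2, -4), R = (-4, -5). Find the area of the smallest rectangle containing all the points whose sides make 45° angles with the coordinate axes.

In coordinates u = x + y, v = x − y the rectangle is axis-aligned; the map (x,y)→(u,v) scales areas by 2.
u-values: -3, -2, -9; range = -2 − (-9) = 7.
v-values: 1, 6, 1; range = 6 − 1 = 5.
Area = (7 × 5) / 2 = 17.5.

17.5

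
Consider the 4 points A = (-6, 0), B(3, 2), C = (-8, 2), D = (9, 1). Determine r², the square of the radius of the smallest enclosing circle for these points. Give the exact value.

72.5

The farthest pair is C–D with squared distance 290. The circle on this segment as diameter has centre (0.5, 1.5) and r² = 290/4 = 72.5.
Check A: distance² to centre = 44.5 ≤ 72.5, so it lies inside.
All remaining points lie in this disk, and no smaller disk contains both endpoints, so this is the minimum enclosing circle.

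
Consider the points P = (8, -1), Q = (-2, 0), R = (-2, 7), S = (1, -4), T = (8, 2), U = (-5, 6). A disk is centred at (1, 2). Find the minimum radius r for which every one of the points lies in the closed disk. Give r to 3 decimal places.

The required radius is the distance from (1, 2) to the farthest point.
Squared distances: 58, 13, 34, 36, 49, 52.
Maximum is 58, attained at P.
r = √58 ≈ 7.616.

7.616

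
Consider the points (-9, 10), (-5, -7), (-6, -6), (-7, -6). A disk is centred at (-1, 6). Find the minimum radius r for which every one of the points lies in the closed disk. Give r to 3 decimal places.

The required radius is the distance from (-1, 6) to the farthest point.
Squared distances: 80, 185, 169, 180.
Maximum is 185, attained at (-5, -7).
r = √185 ≈ 13.601.

13.601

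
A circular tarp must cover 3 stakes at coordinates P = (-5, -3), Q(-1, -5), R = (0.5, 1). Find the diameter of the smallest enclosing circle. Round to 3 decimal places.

Side lengths²: PQ² = 20, PR² = 46.25, QR² = 38.25.
Since PR² = 46.25 < 38.25 + 20 = 58.25, the triangle is acute, so the smallest enclosing circle is the circumcircle.
Circumcentre = (-65/36, -29/18), r² = 15725/1296.
Diameter = 2r = 2√(15725/1296) ≈ 6.967.

6.967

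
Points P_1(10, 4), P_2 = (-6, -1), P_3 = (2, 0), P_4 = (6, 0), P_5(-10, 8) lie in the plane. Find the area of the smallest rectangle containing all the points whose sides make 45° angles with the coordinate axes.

In coordinates u = x + y, v = x − y the rectangle is axis-aligned; the map (x,y)→(u,v) scales areas by 2.
u-values: 14, -7, 2, 6, -2; range = 14 − (-7) = 21.
v-values: 6, -5, 2, 6, -18; range = 6 − (-18) = 24.
Area = (21 × 24) / 2 = 252.

252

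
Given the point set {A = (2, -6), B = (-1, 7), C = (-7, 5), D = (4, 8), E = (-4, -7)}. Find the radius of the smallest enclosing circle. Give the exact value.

8.5

The farthest pair is D–E with squared distance 289. The circle on this segment as diameter has centre (0, 0.5) and r² = 289/4 = 72.25.
Check A: distance² to centre = 46.25 ≤ 72.25, so it lies inside.
All remaining points lie in this disk, and no smaller disk contains both endpoints, so this is the minimum enclosing circle.
r = √(72.25) = 8.5.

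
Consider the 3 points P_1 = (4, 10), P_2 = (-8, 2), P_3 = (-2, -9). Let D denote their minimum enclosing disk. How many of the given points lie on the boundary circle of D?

2

Side lengths²: P_1P_2² = 208, P_1P_3² = 397, P_2P_3² = 157.
Since P_1P_3² = 397 ≥ 208 + 157 = 365, the angle opposite P_1P_3 is not acute, so the smallest enclosing circle has P_1P_3 as diameter.
Centre = midpoint of P_1P_3 = (1, 0.5), r² = 397/4 = 99.25.
The points at distance exactly r from the centre are P_1, P_3 — 2 points.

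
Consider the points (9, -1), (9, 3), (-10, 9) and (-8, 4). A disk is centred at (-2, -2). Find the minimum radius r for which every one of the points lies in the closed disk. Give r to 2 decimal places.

The required radius is the distance from (-2, -2) to the farthest point.
Squared distances: 122, 146, 185, 72.
Maximum is 185, attained at (-10, 9).
r = √185 ≈ 13.60.

13.60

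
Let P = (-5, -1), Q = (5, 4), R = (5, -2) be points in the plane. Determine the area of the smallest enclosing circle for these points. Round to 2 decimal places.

Side lengths²: PQ² = 125, PR² = 101, QR² = 36.
Since PQ² = 125 < 101 + 36 = 137, the triangle is acute, so the smallest enclosing circle is the circumcircle.
Circumcentre = (0.25, 1), r² = 31.5625.
Area = π·r² = π·31.5625 ≈ 99.16.

99.16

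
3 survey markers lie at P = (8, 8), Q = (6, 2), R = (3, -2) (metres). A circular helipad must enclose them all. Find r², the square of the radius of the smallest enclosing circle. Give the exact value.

Side lengths²: PQ² = 40, PR² = 125, QR² = 25.
Since PR² = 125 ≥ 40 + 25 = 65, the angle opposite PR is not acute, so the smallest enclosing circle has PR as diameter.
Centre = midpoint of PR = (5.5, 3), r² = 125/4 = 31.25.

31.25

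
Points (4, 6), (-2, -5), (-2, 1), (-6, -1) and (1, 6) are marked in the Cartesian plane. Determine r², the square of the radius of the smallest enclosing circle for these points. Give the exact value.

23393/578

By Welzl's lemma the MEC is supported by two points (diametrically opposite) or three points (on a circumcircle).
The minimum enclosing circle is determined by three boundary points: (4, 6), (-2, -5), (-6, -1).
Their circumcentre is (1/34, 35/34) with r² = 23393/578.
The farthest remaining point (1, 6) is at distance² 14825/578 ≤ 23393/578.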